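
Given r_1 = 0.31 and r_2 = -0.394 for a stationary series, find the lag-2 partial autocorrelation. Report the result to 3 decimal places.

-0.542

φ_{22} = (r_2 − r_1²) / (1 − r_1²)
r_1² = (0.31)² = 0.0961
Numerator = -0.394 − 0.0961 = -0.4901; denominator = 1 − 0.0961 = 0.9039
φ_{22} = -0.4901 / 0.9039 = -0.542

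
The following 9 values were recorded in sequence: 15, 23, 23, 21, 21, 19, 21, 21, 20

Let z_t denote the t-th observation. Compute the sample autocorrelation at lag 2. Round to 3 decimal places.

Mean z̄ = (15 + 23 + 23 + 21 + 21 + 19 + 21 + 21 + 20)/9 = 20.4444
Numerator Σ_{t=1}^{7}(z_t−z̄)(z_{t+2}−z̄) = -12.6173
Denominator Σ(z_t−z̄)² = 46.2222
r_2 = -12.6173 / 46.2222 = -0.273

-0.273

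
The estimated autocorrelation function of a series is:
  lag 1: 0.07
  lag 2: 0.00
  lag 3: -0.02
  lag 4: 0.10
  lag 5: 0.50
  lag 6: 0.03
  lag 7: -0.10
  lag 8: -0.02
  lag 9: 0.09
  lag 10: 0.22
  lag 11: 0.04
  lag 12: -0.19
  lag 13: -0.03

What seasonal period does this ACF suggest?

The largest autocorrelation is r_5 = 0.50, with a weaker echo at lag 10 (0.22); the remaining lags stay at or below 0.10.
The dominant spike at lag 5 indicates a seasonal period of 5.

5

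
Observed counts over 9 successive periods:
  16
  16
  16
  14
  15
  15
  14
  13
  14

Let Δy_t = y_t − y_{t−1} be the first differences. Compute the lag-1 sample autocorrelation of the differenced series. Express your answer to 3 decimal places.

-0.375

First differences Δy: 0, 0, -2, 1, 0, -1, -1, 1
Mean of differences = -0.2500
Numerator Σ(Δy_t−Δȳ)(Δy_{t+1}−Δȳ) = -2.8125
Denominator Σ(Δy_t−Δȳ)² = 7.5000
r_1(Δy) = -2.8125 / 7.5000 = -0.375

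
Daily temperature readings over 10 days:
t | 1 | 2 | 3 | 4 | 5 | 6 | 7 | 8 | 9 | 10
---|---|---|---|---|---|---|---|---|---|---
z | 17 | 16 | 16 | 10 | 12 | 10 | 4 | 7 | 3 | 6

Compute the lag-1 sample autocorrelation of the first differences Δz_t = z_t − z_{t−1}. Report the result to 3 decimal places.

-0.624

First differences Δz: -1, 0, -6, 2, -2, -6, 3, -4, 3
Mean of differences = -1.2222
Numerator Σ(Δz_t−Δz̄)(Δz_{t+1}−Δz̄) = -63.3827
Denominator Σ(Δz_t−Δz̄)² = 101.5556
r_1(Δz) = -63.3827 / 101.5556 = -0.624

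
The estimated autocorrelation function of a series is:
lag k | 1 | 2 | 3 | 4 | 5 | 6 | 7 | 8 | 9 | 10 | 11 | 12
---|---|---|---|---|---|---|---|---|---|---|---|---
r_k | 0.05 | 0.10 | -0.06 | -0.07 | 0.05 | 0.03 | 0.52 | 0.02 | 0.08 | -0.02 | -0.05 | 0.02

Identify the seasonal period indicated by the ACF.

7

The largest autocorrelation is r_7 = 0.52; the remaining lags stay at or below 0.10.
The dominant spike at lag 7 indicates a seasonal period of 7.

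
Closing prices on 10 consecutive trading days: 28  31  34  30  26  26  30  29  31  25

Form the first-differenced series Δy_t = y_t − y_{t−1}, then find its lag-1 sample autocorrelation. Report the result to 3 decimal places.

-0.048

First differences Δy: 3, 3, -4, -4, 0, 4, -1, 2, -6
Mean of differences = -0.3333
Numerator Σ(Δy_t−Δȳ)(Δy_{t+1}−Δȳ) = -5.1111
Denominator Σ(Δy_t−Δȳ)² = 106.0000
r_1(Δy) = -5.1111 / 106.0000 = -0.048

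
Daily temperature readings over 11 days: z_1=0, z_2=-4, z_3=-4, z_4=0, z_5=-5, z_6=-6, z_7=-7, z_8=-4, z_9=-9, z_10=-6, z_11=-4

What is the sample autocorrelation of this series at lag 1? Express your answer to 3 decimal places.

Mean z̄ = (0 − 4 − 4 + 0 − 5 − 6 − 7 − 4 − 9 − 6 − 4)/11 = -4.4545
Numerator Σ_{t=1}^{10}(z_t−z̄)(z_{t+1}−z̄) = 9.7025
Denominator Σ(z_t−z̄)² = 72.7273
r_1 = 9.7025 / 72.7273 = 0.133

0.133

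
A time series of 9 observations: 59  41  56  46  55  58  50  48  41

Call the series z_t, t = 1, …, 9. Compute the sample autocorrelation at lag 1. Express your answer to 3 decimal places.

-0.318

Mean z̄ = (59 + 41 + 56 + 46 + 55 + 58 + 50 + 48 + 41)/9 = 50.4444
Numerator Σ_{t=1}^{8}(z_t−z̄)(z_{t+1}−z̄) = -122.9753
Denominator Σ(z_t−z̄)² = 386.2222
r_1 = -122.9753 / 386.2222 = -0.318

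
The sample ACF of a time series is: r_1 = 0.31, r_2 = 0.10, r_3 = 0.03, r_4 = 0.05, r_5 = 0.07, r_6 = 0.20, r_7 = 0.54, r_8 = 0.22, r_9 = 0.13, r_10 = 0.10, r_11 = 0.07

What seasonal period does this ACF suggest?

7

The largest autocorrelation is r_7 = 0.54; the remaining lags stay at or below 0.31. The elevated value at lag 1 (0.31), dropping to 0.10 at lag 2, reflects decaying short-term dependence rather than seasonality.
The dominant spike at lag 7 indicates a seasonal period of 7.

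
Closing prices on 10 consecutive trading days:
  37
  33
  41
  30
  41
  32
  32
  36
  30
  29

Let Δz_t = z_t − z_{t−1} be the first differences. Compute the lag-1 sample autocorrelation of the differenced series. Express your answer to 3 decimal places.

First differences Δz: -4, 8, -11, 11, -9, 0, 4, -6, -1
Mean of differences = -0.8889
Numerator Σ(Δz_t−Δz̄)(Δz_{t+1}−Δz̄) = -361.4568
Denominator Σ(Δz_t−Δz̄)² = 448.8889
r_1(Δz) = -361.4568 / 448.8889 = -0.805

-0.805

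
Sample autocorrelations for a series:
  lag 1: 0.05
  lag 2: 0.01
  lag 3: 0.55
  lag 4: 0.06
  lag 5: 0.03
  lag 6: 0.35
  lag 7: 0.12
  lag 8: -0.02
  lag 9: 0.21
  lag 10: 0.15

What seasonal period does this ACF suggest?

3

The largest autocorrelation is r_3 = 0.55, with weaker echoes at lags 6 (0.35) and 9 (0.21); the remaining lags stay at or below 0.15.
The dominant spike at lag 3 indicates a seasonal period of 3.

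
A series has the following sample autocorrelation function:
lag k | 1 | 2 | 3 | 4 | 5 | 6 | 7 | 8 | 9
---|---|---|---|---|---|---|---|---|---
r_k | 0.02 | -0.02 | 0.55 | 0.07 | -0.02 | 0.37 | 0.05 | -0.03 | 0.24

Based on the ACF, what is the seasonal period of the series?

3

The largest autocorrelation is r_3 = 0.55, with weaker echoes at lags 6 (0.37) and 9 (0.24); the remaining lags stay at or below 0.07.
The dominant spike at lag 3 indicates a seasonal period of 3.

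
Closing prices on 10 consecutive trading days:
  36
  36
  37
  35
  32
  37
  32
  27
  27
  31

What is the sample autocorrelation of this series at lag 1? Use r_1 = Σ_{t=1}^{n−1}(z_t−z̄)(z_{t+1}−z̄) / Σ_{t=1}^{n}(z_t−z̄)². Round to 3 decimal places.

Mean z̄ = (36 + 36 + 37 + 35 + 32 + 37 + 32 + 27 + 27 + 31)/10 = 33.0000
Numerator Σ_{t=1}^{9}(z_t−z̄)(z_{t+1}−z̄) = 73.0000
Denominator Σ(z_t−z̄)² = 132.0000
r_1 = 73.0000 / 132.0000 = 0.553

0.553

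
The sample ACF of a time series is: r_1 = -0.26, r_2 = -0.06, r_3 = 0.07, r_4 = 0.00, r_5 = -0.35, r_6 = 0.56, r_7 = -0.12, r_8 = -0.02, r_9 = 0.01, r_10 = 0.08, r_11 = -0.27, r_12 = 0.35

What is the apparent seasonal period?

6

The largest autocorrelation is r_6 = 0.56, with a weaker echo at lag 12 (0.35); the remaining lags stay at or below 0.08.
The dominant spike at lag 6 indicates a seasonal period of 6.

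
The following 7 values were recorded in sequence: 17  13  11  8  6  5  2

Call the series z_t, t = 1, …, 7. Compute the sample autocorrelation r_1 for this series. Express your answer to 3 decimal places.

Mean z̄ = (17 + 13 + 11 + 8 + 6 + 5 + 2)/7 = 8.8571
Deviations from mean: 8.1429, 4.1429, 2.1429, -0.8571, -2.8571, -3.8571, -6.8571
Σ(z_t−z̄)(z_{t+1}−z̄) = (33.7347) + (8.8776) + (-1.8367) + (2.4490) + (11.0204) + (26.4490) = 80.6939
Denominator Σ(z_t−z̄)² = 158.8571
r_1 = 80.6939 / 158.8571 = 0.508

0.508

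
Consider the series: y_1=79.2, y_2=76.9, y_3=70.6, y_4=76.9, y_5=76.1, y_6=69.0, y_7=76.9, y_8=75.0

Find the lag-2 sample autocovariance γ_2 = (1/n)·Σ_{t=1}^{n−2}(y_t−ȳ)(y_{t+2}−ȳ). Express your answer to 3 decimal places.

Mean ȳ = (79.2 + 76.9 + 70.6 + 76.9 + 76.1 + 69.0 + 76.9 + 75.0)/8 = 75.0750
Deviations: 4.1250, 1.8250, -4.4750, 1.8250, 1.0250, -6.0750, 1.8250, -0.0750
Σ_{t=1}^{6}(y_t−ȳ)(y_{t+2}−ȳ) = -28.4763
γ_2 = -28.4763 / 8 = -3.560

-3.560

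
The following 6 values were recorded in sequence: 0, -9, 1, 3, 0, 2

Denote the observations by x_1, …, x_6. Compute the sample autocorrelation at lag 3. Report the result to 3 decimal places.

0.013

Mean x̄ = (0 − 9 + 1 + 3 + 0 + 2)/6 = -0.5000
Deviations from mean: 0.5000, -8.5000, 1.5000, 3.5000, 0.5000, 2.5000
Numerator Σ_{t=1}^{3}(x_t−x̄)(x_{t+3}−x̄) = 1.2500
Denominator Σ(x_t−x̄)² = 93.5000
r_3 = 1.2500 / 93.5000 = 0.013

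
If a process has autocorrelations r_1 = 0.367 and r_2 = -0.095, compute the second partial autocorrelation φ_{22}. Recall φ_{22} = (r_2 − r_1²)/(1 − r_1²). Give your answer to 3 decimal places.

-0.265

φ_{22} = (r_2 − r_1²) / (1 − r_1²)
r_1² = (0.367)² = 0.134689
Numerator = -0.095 − 0.1347 = -0.2297; denominator = 1 − 0.1347 = 0.8653
φ_{22} = -0.2297 / 0.8653 = -0.265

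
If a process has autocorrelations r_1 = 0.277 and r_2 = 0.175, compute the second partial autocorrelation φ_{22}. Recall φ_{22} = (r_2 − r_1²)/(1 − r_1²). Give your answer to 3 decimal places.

0.106

φ_{22} = (r_2 − r_1²) / (1 − r_1²)
r_1² = (0.277)² = 0.076729
Numerator = 0.175 − 0.0767 = 0.0983; denominator = 1 − 0.0767 = 0.9233
φ_{22} = 0.0983 / 0.9233 = 0.106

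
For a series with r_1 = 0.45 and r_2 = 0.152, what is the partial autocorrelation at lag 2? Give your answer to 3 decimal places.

-0.063

φ_{22} = (r_2 − r_1²) / (1 − r_1²)
r_1² = (0.45)² = 0.2025
Numerator = 0.152 − 0.2025 = -0.0505; denominator = 1 − 0.2025 = 0.7975
φ_{22} = -0.0505 / 0.7975 = -0.063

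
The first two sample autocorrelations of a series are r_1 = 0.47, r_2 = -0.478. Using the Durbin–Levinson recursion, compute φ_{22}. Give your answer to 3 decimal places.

-0.897

φ_{22} = (r_2 − r_1²) / (1 − r_1²)
r_1² = (0.47)² = 0.2209
Numerator = -0.478 − 0.2209 = -0.6989; denominator = 1 − 0.2209 = 0.7791
φ_{22} = -0.6989 / 0.7791 = -0.897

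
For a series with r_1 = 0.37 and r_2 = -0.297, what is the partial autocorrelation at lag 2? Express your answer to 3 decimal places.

-0.503

φ_{22} = (r_2 − r_1²) / (1 − r_1²)
r_1² = (0.37)² = 0.1369
Numerator = -0.297 − 0.1369 = -0.4339; denominator = 1 − 0.1369 = 0.8631
φ_{22} = -0.4339 / 0.8631 = -0.503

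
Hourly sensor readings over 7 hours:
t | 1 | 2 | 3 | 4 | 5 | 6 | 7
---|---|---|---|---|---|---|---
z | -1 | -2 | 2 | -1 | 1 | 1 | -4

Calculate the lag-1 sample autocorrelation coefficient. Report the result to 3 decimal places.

-0.302

Mean z̄ = (-1 − 2 + 2 − 1 + 1 + 1 − 4)/7 = -0.5714
Deviations from mean: -0.4286, -1.4286, 2.5714, -0.4286, 1.5714, 1.5714, -3.4286
Σ(z_t−z̄)(z_{t+1}−z̄) = (0.6122) + (-3.6735) + (-1.1020) + (-0.6735) + (2.4694) + (-5.3878) = -7.7551
Denominator Σ(z_t−z̄)² = 25.7143
r_1 = -7.7551 / 25.7143 = -0.302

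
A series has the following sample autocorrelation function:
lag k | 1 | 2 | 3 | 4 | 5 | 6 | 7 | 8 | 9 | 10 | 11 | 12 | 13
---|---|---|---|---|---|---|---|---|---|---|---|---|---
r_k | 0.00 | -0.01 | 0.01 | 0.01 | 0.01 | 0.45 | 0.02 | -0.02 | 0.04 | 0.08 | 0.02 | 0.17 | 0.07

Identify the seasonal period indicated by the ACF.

6

The largest autocorrelation is r_6 = 0.45, with a weaker echo at lag 12 (0.17); the remaining lags stay at or below 0.08.
The dominant spike at lag 6 indicates a seasonal period of 6.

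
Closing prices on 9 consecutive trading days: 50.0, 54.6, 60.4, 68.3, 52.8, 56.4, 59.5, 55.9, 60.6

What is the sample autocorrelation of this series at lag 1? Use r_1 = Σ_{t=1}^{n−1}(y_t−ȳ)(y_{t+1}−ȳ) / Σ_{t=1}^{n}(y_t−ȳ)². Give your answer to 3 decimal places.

Mean ȳ = (50.0 + 54.6 + 60.4 + 68.3 + 52.8 + 56.4 + 59.5 + 55.9 + 60.6)/9 = 57.6111
Numerator Σ_{t=1}^{8}(y_t−ȳ)(y_{t+1}−ȳ) = -11.9023
Denominator Σ(y_t−ȳ)² = 229.0689
r_1 = -11.9023 / 229.0689 = -0.052

-0.052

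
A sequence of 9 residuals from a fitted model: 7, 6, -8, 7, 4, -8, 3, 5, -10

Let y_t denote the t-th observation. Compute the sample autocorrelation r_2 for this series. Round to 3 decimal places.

-0.391

Mean ȳ = (7 + 6 − 8 + 7 + 4 − 8 + 3 + 5 − 10)/9 = 0.6667
Σ(y_t−ȳ)(y_{t+2}−ȳ) = (-54.8889) + (33.7778) + (-28.8889) + (-54.8889) + (7.7778) + (-37.5556) + (-24.8889) = -159.5556
Denominator Σ(y_t−ȳ)² = 408.0000
r_2 = -159.5556 / 408.0000 = -0.391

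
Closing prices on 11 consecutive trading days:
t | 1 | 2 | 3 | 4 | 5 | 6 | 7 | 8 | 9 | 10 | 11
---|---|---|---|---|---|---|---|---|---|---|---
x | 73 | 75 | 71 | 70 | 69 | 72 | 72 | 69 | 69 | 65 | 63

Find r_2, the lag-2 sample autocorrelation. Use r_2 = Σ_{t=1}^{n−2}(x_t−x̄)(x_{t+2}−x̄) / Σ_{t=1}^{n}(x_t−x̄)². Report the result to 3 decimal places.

0.069

Mean x̄ = (73 + 75 + 71 + 70 + 69 + 72 + 72 + 69 + 69 + 65 + 63)/11 = 69.8182
Numerator Σ_{t=1}^{9}(x_t−x̄)(x_{t+2}−x̄) = 8.2975
Denominator Σ(x_t−x̄)² = 119.6364
r_2 = 8.2975 / 119.6364 = 0.069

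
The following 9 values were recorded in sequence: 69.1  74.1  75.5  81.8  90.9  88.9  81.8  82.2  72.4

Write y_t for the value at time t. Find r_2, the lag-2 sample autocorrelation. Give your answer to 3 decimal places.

0.085

Mean ȳ = (69.1 + 74.1 + 75.5 + 81.8 + 90.9 + 88.9 + 81.8 + 82.2 + 72.4)/9 = 79.6333
Numerator Σ_{t=1}^{7}(y_t−ȳ)(y_{t+2}−ȳ) = 37.5811
Denominator Σ(y_t−ȳ)² = 439.7600
r_2 = 37.5811 / 439.7600 = 0.085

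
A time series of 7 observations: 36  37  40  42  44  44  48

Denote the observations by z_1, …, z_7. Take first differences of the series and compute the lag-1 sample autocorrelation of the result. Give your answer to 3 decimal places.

-0.500

First differences Δz: 1, 3, 2, 2, 0, 4
Mean of differences = 2.0000
Numerator Σ(Δz_t−Δz̄)(Δz_{t+1}−Δz̄) = -5.0000
Denominator Σ(Δz_t−Δz̄)² = 10.0000
r_1(Δz) = -5.0000 / 10.0000 = -0.500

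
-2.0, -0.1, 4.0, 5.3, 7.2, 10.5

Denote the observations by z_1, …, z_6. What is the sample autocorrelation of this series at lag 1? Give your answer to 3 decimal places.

Mean z̄ = (-2.0 − 0.1 + 4.0 + 5.3 + 7.2 + 10.5)/6 = 4.1500
Deviations from mean: -6.1500, -4.2500, -0.1500, 1.1500, 3.0500, 6.3500
Σ(z_t−z̄)(z_{t+1}−z̄) = (26.1375) + (0.6375) + (-0.1725) + (3.5075) + (19.3675) = 49.4775
Denominator Σ(z_t−z̄)² = 106.8550
r_1 = 49.4775 / 106.8550 = 0.463

0.463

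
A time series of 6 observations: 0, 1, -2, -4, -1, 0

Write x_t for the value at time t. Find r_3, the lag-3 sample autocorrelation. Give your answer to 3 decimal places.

-0.250

Mean x̄ = (0 + 1 − 2 − 4 − 1 + 0)/6 = -1.0000
Deviations from mean: 1.0000, 2.0000, -1.0000, -3.0000, 0.0000, 1.0000
Σ(x_t−x̄)(x_{t+3}−x̄) = (-3.0000) + (0.0000) + (-1.0000) = -4.0000
Denominator Σ(x_t−x̄)² = 16.0000
r_3 = -4.0000 / 16.0000 = -0.250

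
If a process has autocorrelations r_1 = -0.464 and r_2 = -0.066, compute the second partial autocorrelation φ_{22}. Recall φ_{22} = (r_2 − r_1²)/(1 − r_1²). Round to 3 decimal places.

-0.358

φ_{22} = (r_2 − r_1²) / (1 − r_1²)
r_1² = (-0.464)² = 0.215296
Numerator = -0.066 − 0.2153 = -0.2813; denominator = 1 − 0.2153 = 0.7847
φ_{22} = -0.2813 / 0.7847 = -0.358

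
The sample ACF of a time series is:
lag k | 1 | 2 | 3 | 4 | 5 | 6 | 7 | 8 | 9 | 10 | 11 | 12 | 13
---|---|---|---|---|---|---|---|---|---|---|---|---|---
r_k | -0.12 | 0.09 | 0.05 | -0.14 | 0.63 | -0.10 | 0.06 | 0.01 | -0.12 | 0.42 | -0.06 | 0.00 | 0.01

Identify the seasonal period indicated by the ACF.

The largest autocorrelation is r_5 = 0.63, with a weaker echo at lag 10 (0.42); the remaining lags stay at or below 0.09.
The dominant spike at lag 5 indicates a seasonal period of 5.

5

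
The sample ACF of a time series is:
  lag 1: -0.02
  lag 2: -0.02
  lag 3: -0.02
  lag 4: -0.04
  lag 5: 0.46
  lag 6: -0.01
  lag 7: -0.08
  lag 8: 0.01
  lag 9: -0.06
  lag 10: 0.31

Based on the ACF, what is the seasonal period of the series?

5

The largest autocorrelation is r_5 = 0.46, with a weaker echo at lag 10 (0.31); the remaining lags stay at or below 0.01.
The dominant spike at lag 5 indicates a seasonal period of 5.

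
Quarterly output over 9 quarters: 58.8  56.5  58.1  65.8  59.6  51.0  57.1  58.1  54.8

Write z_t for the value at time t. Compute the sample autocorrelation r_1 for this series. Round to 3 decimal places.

0.052

Mean z̄ = (58.8 + 56.5 + 58.1 + 65.8 + 59.6 + 51.0 + 57.1 + 58.1 + 54.8)/9 = 57.7556
Numerator Σ_{t=1}^{8}(z_t−z̄)(z_{t+1}−z̄) = 6.5891
Denominator Σ(z_t−z̄)² = 125.8222
r_1 = 6.5891 / 125.8222 = 0.052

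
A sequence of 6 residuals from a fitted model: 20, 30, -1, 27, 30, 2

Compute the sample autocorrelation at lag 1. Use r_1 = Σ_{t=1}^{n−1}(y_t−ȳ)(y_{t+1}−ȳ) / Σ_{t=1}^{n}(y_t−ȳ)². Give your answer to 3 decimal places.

Mean ȳ = (20 + 30 − 1 + 27 + 30 + 2)/6 = 18.0000
Deviations from mean: 2.0000, 12.0000, -19.0000, 9.0000, 12.0000, -16.0000
Σ(y_t−ȳ)(y_{t+1}−ȳ) = (24.0000) + (-228.0000) + (-171.0000) + (108.0000) + (-192.0000) = -459.0000
Denominator Σ(y_t−ȳ)² = 990.0000
r_1 = -459.0000 / 990.0000 = -0.464

-0.464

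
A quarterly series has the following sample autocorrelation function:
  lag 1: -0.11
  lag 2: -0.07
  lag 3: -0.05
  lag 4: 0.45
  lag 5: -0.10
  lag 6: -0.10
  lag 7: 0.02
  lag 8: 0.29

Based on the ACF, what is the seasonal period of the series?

4

The largest autocorrelation is r_4 = 0.45, with a weaker echo at lag 8 (0.29); the remaining lags stay at or below 0.02.
The dominant spike at lag 4 indicates a seasonal period of 4.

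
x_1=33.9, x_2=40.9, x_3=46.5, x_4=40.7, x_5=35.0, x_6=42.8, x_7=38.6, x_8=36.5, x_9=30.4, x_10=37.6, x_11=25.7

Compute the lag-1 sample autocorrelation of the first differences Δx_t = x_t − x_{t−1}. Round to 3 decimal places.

First differences Δx: 7.0, 5.6, -5.8, -5.7, 7.8, -4.2, -2.1, -6.1, 7.2, -11.9
Mean of differences = -0.8200
Numerator Σ(Δx_t−Δx̄)(Δx_{t+1}−Δx̄) = -148.7884
Denominator Σ(Δx_t−Δx̄)² = 453.3160
r_1(Δx) = -148.7884 / 453.3160 = -0.328

-0.328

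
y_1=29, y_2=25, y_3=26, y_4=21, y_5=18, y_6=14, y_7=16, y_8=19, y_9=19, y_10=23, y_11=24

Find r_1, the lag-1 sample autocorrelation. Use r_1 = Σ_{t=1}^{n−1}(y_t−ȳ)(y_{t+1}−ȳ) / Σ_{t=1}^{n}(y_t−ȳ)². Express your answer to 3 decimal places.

0.606

Mean ȳ = (29 + 25 + 26 + 21 + 18 + 14 + 16 + 19 + 19 + 23 + 24)/11 = 21.2727
Numerator Σ_{t=1}^{10}(y_t−ȳ)(y_{t+1}−ȳ) = 126.1074
Denominator Σ(y_t−ȳ)² = 208.1818
r_1 = 126.1074 / 208.1818 = 0.606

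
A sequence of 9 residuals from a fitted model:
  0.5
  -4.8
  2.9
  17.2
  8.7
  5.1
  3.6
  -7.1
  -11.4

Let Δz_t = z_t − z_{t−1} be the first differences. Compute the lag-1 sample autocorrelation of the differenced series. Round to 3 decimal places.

0.081

First differences Δz: -5.3, 7.7, 14.3, -8.5, -3.6, -1.5, -10.7, -4.3
Mean of differences = -1.4875
Numerator Σ(Δz_t−Δz̄)(Δz_{t+1}−Δz̄) = 40.1761
Denominator Σ(Δz_t−Δz̄)² = 494.6088
r_1(Δz) = 40.1761 / 494.6088 = 0.081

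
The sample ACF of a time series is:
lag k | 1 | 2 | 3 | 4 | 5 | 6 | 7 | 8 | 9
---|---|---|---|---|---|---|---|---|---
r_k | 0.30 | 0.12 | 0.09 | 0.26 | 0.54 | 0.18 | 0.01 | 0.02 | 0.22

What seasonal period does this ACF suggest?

The largest autocorrelation is r_5 = 0.54; the remaining lags stay at or below 0.30. The elevated value at lag 1 (0.30), dropping to 0.12 at lag 2, reflects decaying short-term dependence rather than seasonality.
The dominant spike at lag 5 indicates a seasonal period of 5.

5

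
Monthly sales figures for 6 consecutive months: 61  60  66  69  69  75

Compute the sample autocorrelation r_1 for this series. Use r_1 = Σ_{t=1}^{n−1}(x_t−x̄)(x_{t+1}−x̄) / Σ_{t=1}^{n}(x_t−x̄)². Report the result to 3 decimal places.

Mean x̄ = (61 + 60 + 66 + 69 + 69 + 75)/6 = 66.6667
Deviations from mean: -5.6667, -6.6667, -0.6667, 2.3333, 2.3333, 8.3333
Σ(x_t−x̄)(x_{t+1}−x̄) = (37.7778) + (4.4444) + (-1.5556) + (5.4444) + (19.4444) = 65.5556
Denominator Σ(x_t−x̄)² = 157.3333
r_1 = 65.5556 / 157.3333 = 0.417

0.417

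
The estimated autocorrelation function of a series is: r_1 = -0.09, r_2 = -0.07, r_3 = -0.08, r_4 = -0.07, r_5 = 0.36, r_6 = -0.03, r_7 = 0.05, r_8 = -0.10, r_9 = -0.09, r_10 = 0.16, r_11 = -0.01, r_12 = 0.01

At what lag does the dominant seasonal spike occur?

5

The largest autocorrelation is r_5 = 0.36, with a weaker echo at lag 10 (0.16); the remaining lags stay at or below 0.05.
The dominant spike at lag 5 indicates a seasonal period of 5.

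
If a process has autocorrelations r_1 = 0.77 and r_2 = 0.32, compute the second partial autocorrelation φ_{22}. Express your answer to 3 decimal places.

-0.670

φ_{22} = (r_2 − r_1²) / (1 − r_1²)
r_1² = (0.77)² = 0.5929
Numerator = 0.32 − 0.5929 = -0.2729; denominator = 1 − 0.5929 = 0.4071
φ_{22} = -0.2729 / 0.4071 = -0.670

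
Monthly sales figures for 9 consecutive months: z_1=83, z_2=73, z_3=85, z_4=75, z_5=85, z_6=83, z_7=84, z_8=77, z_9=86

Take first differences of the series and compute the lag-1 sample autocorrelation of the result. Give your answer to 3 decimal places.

-0.750

First differences Δz: -10, 12, -10, 10, -2, 1, -7, 9
Mean of differences = 0.3750
Numerator Σ(Δz_t−Δz̄)(Δz_{t+1}−Δz̄) = -433.6406
Denominator Σ(Δz_t−Δz̄)² = 577.8750
r_1(Δz) = -433.6406 / 577.8750 = -0.750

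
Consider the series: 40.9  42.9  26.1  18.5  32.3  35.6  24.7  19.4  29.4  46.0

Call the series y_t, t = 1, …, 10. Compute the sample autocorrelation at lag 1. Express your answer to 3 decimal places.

Mean ȳ = (40.9 + 42.9 + 26.1 + 18.5 + 32.3 + 35.6 + 24.7 + 19.4 + 29.4 + 46.0)/10 = 31.5800
Numerator Σ_{t=1}^{9}(y_t−ȳ)(y_{t+1}−ȳ) = 159.8816
Denominator Σ(y_t−ȳ)² = 841.1760
r_1 = 159.8816 / 841.1760 = 0.190

0.190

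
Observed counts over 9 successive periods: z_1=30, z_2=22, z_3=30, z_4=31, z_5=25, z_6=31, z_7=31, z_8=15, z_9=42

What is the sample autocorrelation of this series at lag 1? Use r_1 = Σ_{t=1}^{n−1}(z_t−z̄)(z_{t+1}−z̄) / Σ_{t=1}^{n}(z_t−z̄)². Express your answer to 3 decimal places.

-0.548

Mean z̄ = (30 + 22 + 30 + 31 + 25 + 31 + 31 + 15 + 42)/9 = 28.5556
Numerator Σ_{t=1}^{8}(z_t−z̄)(z_{t+1}−z̄) = -242.1975
Denominator Σ(z_t−z̄)² = 442.2222
r_1 = -242.1975 / 442.2222 = -0.548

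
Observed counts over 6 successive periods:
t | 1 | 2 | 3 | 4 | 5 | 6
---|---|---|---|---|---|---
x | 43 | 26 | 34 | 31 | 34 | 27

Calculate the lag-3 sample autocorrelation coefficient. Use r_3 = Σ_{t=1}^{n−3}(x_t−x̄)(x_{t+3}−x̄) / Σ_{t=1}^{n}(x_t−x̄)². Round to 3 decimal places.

Mean x̄ = (43 + 26 + 34 + 31 + 34 + 27)/6 = 32.5000
Deviations from mean: 10.5000, -6.5000, 1.5000, -1.5000, 1.5000, -5.5000
Σ(x_t−x̄)(x_{t+3}−x̄) = (-15.7500) + (-9.7500) + (-8.2500) = -33.7500
Denominator Σ(x_t−x̄)² = 189.5000
r_3 = -33.7500 / 189.5000 = -0.178

-0.178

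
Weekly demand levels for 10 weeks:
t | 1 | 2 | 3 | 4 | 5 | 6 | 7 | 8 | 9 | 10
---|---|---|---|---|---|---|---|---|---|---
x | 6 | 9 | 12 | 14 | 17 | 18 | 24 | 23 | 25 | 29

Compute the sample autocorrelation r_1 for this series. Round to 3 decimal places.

Mean x̄ = (6 + 9 + 12 + 14 + 17 + 18 + 24 + 23 + 25 + 29)/10 = 17.7000
Numerator Σ_{t=1}^{9}(x_t−x̄)(x_{t+1}−x̄) = 331.3100
Denominator Σ(x_t−x̄)² = 508.1000
r_1 = 331.3100 / 508.1000 = 0.652

0.652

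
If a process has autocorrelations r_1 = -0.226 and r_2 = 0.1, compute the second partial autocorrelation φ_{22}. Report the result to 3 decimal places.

0.052

φ_{22} = (r_2 − r_1²) / (1 − r_1²)
r_1² = (-0.226)² = 0.051076
Numerator = 0.1 − 0.0511 = 0.0489; denominator = 1 − 0.0511 = 0.9489
φ_{22} = 0.0489 / 0.9489 = 0.052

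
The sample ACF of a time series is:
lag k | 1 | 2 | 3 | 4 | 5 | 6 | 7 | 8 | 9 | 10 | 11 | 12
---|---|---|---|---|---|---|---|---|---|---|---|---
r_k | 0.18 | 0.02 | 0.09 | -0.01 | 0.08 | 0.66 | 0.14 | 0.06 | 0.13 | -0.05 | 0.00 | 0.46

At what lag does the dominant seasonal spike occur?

6

The largest autocorrelation is r_6 = 0.66, with a weaker echo at lag 12 (0.46); the remaining lags stay at or below 0.18.
The dominant spike at lag 6 indicates a seasonal period of 6.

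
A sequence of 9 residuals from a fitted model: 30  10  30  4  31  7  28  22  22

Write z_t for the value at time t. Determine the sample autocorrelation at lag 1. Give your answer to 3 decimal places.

-0.829

Mean z̄ = (30 + 10 + 30 + 4 + 31 + 7 + 28 + 22 + 22)/9 = 20.4444
Numerator Σ_{t=1}^{8}(z_t−z̄)(z_{t+1}−z̄) = -759.6420
Denominator Σ(z_t−z̄)² = 916.2222
r_1 = -759.6420 / 916.2222 = -0.829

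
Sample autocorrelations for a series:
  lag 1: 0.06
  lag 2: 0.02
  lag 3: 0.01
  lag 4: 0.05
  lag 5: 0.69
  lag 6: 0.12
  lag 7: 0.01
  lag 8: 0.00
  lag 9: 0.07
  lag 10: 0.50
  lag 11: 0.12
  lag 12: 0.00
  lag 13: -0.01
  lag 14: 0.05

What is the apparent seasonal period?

5

The largest autocorrelation is r_5 = 0.69, with a weaker echo at lag 10 (0.50); the remaining lags stay at or below 0.12.
The dominant spike at lag 5 indicates a seasonal period of 5.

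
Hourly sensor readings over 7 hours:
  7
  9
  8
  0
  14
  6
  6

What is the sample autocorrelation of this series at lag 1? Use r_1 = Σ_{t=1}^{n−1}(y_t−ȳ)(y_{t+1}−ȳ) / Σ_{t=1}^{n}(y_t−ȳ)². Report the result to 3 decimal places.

-0.575

Mean ȳ = (7 + 9 + 8 + 0 + 14 + 6 + 6)/7 = 7.1429
Numerator Σ_{t=1}^{6}(y_t−ȳ)(y_{t+1}−ȳ) = -60.3061
Denominator Σ(y_t−ȳ)² = 104.8571
r_1 = -60.3061 / 104.8571 = -0.575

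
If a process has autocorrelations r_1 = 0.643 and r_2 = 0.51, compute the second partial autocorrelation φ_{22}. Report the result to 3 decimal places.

φ_{22} = (r_2 − r_1²) / (1 − r_1²)
r_1² = (0.643)² = 0.413449
Numerator = 0.51 − 0.4134 = 0.0966; denominator = 1 − 0.4134 = 0.5866
φ_{22} = 0.0966 / 0.5866 = 0.165

0.165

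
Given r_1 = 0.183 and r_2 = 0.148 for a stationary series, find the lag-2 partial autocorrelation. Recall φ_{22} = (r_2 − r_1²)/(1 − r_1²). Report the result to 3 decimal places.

φ_{22} = (r_2 − r_1²) / (1 − r_1²)
r_1² = (0.183)² = 0.033489
Numerator = 0.148 − 0.0335 = 0.1145; denominator = 1 − 0.0335 = 0.9665
φ_{22} = 0.1145 / 0.9665 = 0.118

0.118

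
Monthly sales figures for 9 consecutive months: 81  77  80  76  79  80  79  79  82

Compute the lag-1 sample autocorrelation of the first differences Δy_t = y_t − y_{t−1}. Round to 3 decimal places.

First differences Δy: -4, 3, -4, 3, 1, -1, 0, 3
Mean of differences = 0.1250
Numerator Σ(Δy_t−Δȳ)(Δy_{t+1}−Δȳ) = -34.2656
Denominator Σ(Δy_t−Δȳ)² = 60.8750
r_1(Δy) = -34.2656 / 60.8750 = -0.563

-0.563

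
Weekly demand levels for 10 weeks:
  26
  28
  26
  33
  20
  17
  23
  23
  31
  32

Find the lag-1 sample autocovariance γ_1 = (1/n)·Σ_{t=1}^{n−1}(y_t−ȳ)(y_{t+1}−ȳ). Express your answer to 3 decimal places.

6.229

Mean ȳ = (26 + 28 + 26 + 33 + 20 + 17 + 23 + 23 + 31 + 32)/10 = 25.9000
Σ_{t=1}^{9}(y_t−ȳ)(y_{t+1}−ȳ) = 62.2900
γ_1 = 62.2900 / 10 = 6.229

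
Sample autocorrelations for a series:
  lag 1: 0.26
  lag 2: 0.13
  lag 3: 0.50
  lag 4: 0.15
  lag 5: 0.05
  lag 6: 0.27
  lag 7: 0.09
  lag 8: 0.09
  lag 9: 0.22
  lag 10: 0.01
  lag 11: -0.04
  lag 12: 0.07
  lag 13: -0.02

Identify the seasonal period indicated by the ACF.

The largest autocorrelation is r_3 = 0.50, with a weaker echo at lag 6 (0.27); the remaining lags stay at or below 0.26. The elevated value at lag 1 (0.26), dropping to 0.13 at lag 2, reflects decaying short-term dependence rather than seasonality.
The dominant spike at lag 3 indicates a seasonal period of 3.

3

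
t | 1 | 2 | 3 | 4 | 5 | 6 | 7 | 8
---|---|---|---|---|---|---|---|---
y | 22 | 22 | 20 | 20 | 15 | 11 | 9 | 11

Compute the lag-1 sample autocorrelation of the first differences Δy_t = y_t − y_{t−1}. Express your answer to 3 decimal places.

0.031

First differences Δy: 0, -2, 0, -5, -4, -2, 2
Mean of differences = -1.5714
Numerator Σ(Δy_t−Δȳ)(Δy_{t+1}−Δȳ) = 1.1020
Denominator Σ(Δy_t−Δȳ)² = 35.7143
r_1(Δy) = 1.1020 / 35.7143 = 0.031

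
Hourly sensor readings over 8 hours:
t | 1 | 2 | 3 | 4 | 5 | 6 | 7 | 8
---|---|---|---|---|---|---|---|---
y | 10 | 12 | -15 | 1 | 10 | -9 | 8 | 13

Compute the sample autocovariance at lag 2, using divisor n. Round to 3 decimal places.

-39.172

Mean ȳ = (10 + 12 − 15 + 1 + 10 − 9 + 8 + 13)/8 = 3.7500
Σ_{t=1}^{6}(y_t−ȳ)(y_{t+2}−ȳ) = -313.3750
γ_2 = -313.3750 / 8 = -39.172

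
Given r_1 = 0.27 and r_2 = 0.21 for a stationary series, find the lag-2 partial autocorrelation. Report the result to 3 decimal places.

0.148

φ_{22} = (r_2 − r_1²) / (1 − r_1²)
r_1² = (0.27)² = 0.0729
Numerator = 0.21 − 0.0729 = 0.1371; denominator = 1 − 0.0729 = 0.9271
φ_{22} = 0.1371 / 0.9271 = 0.148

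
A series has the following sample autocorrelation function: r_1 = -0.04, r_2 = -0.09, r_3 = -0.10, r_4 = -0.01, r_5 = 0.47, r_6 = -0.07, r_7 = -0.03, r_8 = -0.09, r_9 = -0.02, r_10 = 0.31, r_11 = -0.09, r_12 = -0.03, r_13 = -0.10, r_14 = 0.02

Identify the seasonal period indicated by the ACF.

5

The largest autocorrelation is r_5 = 0.47, with a weaker echo at lag 10 (0.31); the remaining lags stay at or below 0.02.
The dominant spike at lag 5 indicates a seasonal period of 5.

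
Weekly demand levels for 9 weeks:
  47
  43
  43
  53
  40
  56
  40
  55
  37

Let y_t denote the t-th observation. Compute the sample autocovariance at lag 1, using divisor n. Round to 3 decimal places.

Mean ȳ = (47 + 43 + 43 + 53 + 40 + 56 + 40 + 55 + 37)/9 = 46.0000
Σ_{t=1}^{8}(y_t−ȳ)(y_{t+1}−ȳ) = -312.0000
γ_1 = -312.0000 / 9 = -34.667

-34.667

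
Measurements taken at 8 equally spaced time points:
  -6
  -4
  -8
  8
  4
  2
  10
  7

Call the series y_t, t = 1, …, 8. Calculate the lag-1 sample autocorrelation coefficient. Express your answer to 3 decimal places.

Mean ȳ = (-6 − 4 − 8 + 8 + 4 + 2 + 10 + 7)/8 = 1.6250
Σ(y_t−ȳ)(y_{t+1}−ȳ) = (42.8906) + (54.1406) + (-61.3594) + (15.1406) + (0.8906) + (3.1406) + (45.0156) = 99.8594
Denominator Σ(y_t−ȳ)² = 327.8750
r_1 = 99.8594 / 327.8750 = 0.305

0.305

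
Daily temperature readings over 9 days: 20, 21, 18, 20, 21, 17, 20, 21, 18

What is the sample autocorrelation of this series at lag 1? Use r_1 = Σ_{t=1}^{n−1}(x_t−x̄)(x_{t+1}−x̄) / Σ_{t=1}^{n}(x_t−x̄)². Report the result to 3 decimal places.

Mean x̄ = (20 + 21 + 18 + 20 + 21 + 17 + 20 + 21 + 18)/9 = 19.5556
Numerator Σ_{t=1}^{8}(x_t−x̄)(x_{t+1}−x̄) = -8.0864
Denominator Σ(x_t−x̄)² = 18.2222
r_1 = -8.0864 / 18.2222 = -0.444

-0.444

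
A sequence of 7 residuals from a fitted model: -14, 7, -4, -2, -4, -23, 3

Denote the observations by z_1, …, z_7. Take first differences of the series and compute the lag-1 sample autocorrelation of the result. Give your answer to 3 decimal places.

-0.408

First differences Δz: 21, -11, 2, -2, -19, 26
Mean of differences = 2.8333
Numerator Σ(Δz_t−Δz̄)(Δz_{t+1}−Δz̄) = -636.0278
Denominator Σ(Δz_t−Δz̄)² = 1558.8333
r_1(Δz) = -636.0278 / 1558.8333 = -0.408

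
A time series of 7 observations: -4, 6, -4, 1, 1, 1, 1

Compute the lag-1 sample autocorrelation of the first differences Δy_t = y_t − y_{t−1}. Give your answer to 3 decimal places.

First differences Δy: 10, -10, 5, 0, 0, 0
Mean of differences = 0.8333
Numerator Σ(Δy_t−Δȳ)(Δy_{t+1}−Δȳ) = -146.5278
Denominator Σ(Δy_t−Δȳ)² = 220.8333
r_1(Δy) = -146.5278 / 220.8333 = -0.664

-0.664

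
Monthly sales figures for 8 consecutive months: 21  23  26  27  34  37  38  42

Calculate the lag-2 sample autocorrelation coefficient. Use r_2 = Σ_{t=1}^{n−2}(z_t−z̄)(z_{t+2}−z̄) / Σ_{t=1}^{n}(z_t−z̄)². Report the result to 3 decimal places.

Mean z̄ = (21 + 23 + 26 + 27 + 34 + 37 + 38 + 42)/8 = 31.0000
Deviations from mean: -10.0000, -8.0000, -5.0000, -4.0000, 3.0000, 6.0000, 7.0000, 11.0000
Σ(z_t−z̄)(z_{t+2}−z̄) = (50.0000) + (32.0000) + (-15.0000) + (-24.0000) + (21.0000) + (66.0000) = 130.0000
Denominator Σ(z_t−z̄)² = 420.0000
r_2 = 130.0000 / 420.0000 = 0.310

0.310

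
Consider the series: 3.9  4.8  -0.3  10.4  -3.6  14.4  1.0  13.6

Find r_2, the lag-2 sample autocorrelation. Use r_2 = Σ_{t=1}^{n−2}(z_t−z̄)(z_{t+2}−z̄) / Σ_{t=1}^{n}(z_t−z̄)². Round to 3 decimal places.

Mean z̄ = (3.9 + 4.8 − 0.3 + 10.4 − 3.6 + 14.4 + 1.0 + 13.6)/8 = 5.5250
Deviations from mean: -1.6250, -0.7250, -5.8250, 4.8750, -9.1250, 8.8750, -4.5250, 8.0750
Numerator Σ_{t=1}^{6}(z_t−z̄)(z_{t+2}−z̄) = 215.3063
Denominator Σ(z_t−z̄)² = 308.5750
r_2 = 215.3063 / 308.5750 = 0.698

0.698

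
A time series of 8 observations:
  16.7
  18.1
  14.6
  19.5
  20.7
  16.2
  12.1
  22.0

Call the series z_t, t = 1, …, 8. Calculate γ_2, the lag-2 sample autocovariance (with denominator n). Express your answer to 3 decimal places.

-3.935

Mean z̄ = (16.7 + 18.1 + 14.6 + 19.5 + 20.7 + 16.2 + 12.1 + 22.0)/8 = 17.4875
Σ_{t=1}^{6}(z_t−z̄)(z_{t+2}−z̄) = -31.4778
γ_2 = -31.4778 / 8 = -3.935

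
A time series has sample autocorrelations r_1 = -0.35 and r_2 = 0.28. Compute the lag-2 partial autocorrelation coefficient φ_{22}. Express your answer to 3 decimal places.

0.179

φ_{22} = (r_2 − r_1²) / (1 − r_1²)
r_1² = (-0.35)² = 0.1225
Numerator = 0.28 − 0.1225 = 0.1575; denominator = 1 − 0.1225 = 0.8775
φ_{22} = 0.1575 / 0.8775 = 0.179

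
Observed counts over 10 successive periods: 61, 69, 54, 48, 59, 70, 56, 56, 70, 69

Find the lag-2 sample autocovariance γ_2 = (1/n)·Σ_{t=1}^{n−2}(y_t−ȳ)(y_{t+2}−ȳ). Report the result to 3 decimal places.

-32.248

Mean ȳ = (61 + 69 + 54 + 48 + 59 + 70 + 56 + 56 + 70 + 69)/10 = 61.2000
Σ_{t=1}^{8}(y_t−ȳ)(y_{t+2}−ȳ) = -322.4800
γ_2 = -322.4800 / 10 = -32.248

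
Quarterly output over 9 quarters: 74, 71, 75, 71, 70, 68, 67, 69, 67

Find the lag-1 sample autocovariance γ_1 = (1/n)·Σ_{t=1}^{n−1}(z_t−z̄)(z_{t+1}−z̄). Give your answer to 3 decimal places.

2.859

Mean z̄ = (74 + 71 + 75 + 71 + 70 + 68 + 67 + 69 + 67)/9 = 70.2222
Σ_{t=1}^{8}(z_t−z̄)(z_{t+1}−z̄) = 25.7284
γ_1 = 25.7284 / 9 = 2.859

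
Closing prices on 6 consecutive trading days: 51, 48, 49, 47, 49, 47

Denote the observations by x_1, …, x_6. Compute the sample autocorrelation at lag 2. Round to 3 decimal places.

0.391

Mean x̄ = (51 + 48 + 49 + 47 + 49 + 47)/6 = 48.5000
Deviations from mean: 2.5000, -0.5000, 0.5000, -1.5000, 0.5000, -1.5000
Numerator Σ_{t=1}^{4}(x_t−x̄)(x_{t+2}−x̄) = 4.5000
Denominator Σ(x_t−x̄)² = 11.5000
r_2 = 4.5000 / 11.5000 = 0.391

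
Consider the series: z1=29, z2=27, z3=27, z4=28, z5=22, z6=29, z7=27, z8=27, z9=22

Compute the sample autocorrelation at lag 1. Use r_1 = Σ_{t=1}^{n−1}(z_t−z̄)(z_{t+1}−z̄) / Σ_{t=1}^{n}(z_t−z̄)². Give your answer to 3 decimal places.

Mean z̄ = (29 + 27 + 27 + 28 + 22 + 29 + 27 + 27 + 22)/9 = 26.4444
Numerator Σ_{t=1}^{8}(z_t−z̄)(z_{t+1}−z̄) = -16.4198
Denominator Σ(z_t−z̄)² = 56.2222
r_1 = -16.4198 / 56.2222 = -0.292

-0.292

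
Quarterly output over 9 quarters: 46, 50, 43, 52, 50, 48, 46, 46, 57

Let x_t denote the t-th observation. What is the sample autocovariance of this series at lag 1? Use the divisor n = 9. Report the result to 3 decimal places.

Mean x̄ = (46 + 50 + 43 + 52 + 50 + 48 + 46 + 46 + 57)/9 = 48.6667
Σ_{t=1}^{8}(x_t−x̄)(x_{t+1}−x̄) = -39.7778
γ_1 = -39.7778 / 9 = -4.420

-4.420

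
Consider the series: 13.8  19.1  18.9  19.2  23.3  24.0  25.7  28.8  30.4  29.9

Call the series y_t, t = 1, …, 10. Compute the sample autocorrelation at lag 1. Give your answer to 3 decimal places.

0.645

Mean ȳ = (13.8 + 19.1 + 18.9 + 19.2 + 23.3 + 24.0 + 25.7 + 28.8 + 30.4 + 29.9)/10 = 23.3100
Numerator Σ_{t=1}^{9}(y_t−ȳ)(y_{t+1}−ȳ) = 177.1799
Denominator Σ(y_t−ȳ)² = 274.5290
r_1 = 177.1799 / 274.5290 = 0.645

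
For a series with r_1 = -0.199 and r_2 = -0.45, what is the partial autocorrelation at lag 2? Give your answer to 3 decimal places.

-0.510

φ_{22} = (r_2 − r_1²) / (1 − r_1²)
r_1² = (-0.199)² = 0.039601
Numerator = -0.45 − 0.0396 = -0.4896; denominator = 1 − 0.0396 = 0.9604
φ_{22} = -0.4896 / 0.9604 = -0.510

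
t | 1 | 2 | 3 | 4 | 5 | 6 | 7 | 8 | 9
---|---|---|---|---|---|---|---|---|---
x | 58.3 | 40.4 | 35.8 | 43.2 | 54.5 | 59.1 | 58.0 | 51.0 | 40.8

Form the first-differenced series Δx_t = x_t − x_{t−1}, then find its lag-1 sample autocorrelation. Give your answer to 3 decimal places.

First differences Δx: -17.9, -4.6, 7.4, 11.3, 4.6, -1.1, -7.0, -10.2
Mean of differences = -2.1875
Numerator Σ(Δx_t−Δx̄)(Δx_{t+1}−Δx̄) = 276.3423
Denominator Σ(Δx_t−Δx̄)² = 661.1488
r_1(Δx) = 276.3423 / 661.1488 = 0.418

0.418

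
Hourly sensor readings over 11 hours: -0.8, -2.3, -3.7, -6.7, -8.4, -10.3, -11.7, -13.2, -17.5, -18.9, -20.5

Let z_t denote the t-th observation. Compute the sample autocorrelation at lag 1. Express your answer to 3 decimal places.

Mean z̄ = (-0.8 − 2.3 − 3.7 − 6.7 − 8.4 − 10.3 − 11.7 − 13.2 − 17.5 − 18.9 − 20.5)/11 = -10.3636
Numerator Σ_{t=1}^{10}(z_t−z̄)(z_{t+1}−z̄) = 333.9760
Denominator Σ(z_t−z̄)² = 454.5455
r_1 = 333.9760 / 454.5455 = 0.735

0.735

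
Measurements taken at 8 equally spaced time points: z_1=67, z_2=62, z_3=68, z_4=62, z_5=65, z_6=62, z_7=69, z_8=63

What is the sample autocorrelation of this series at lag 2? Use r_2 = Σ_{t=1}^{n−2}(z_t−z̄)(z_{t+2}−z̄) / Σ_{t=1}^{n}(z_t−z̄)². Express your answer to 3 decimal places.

Mean z̄ = (67 + 62 + 68 + 62 + 65 + 62 + 69 + 63)/8 = 64.7500
Deviations from mean: 2.2500, -2.7500, 3.2500, -2.7500, 0.2500, -2.7500, 4.2500, -1.7500
Σ(z_t−z̄)(z_{t+2}−z̄) = (7.3125) + (7.5625) + (0.8125) + (7.5625) + (1.0625) + (4.8125) = 29.1250
Denominator Σ(z_t−z̄)² = 59.5000
r_2 = 29.1250 / 59.5000 = 0.489

0.489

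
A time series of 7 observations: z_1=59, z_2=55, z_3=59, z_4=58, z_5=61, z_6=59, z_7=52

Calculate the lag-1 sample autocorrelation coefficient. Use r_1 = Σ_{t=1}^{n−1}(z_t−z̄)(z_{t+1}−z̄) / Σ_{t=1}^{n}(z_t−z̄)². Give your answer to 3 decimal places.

Mean z̄ = (59 + 55 + 59 + 58 + 61 + 59 + 52)/7 = 57.5714
Deviations from mean: 1.4286, -2.5714, 1.4286, 0.4286, 3.4286, 1.4286, -5.5714
Σ(z_t−z̄)(z_{t+1}−z̄) = (-3.6735) + (-3.6735) + (0.6122) + (1.4694) + (4.8980) + (-7.9592) = -8.3265
Denominator Σ(z_t−z̄)² = 55.7143
r_1 = -8.3265 / 55.7143 = -0.149

-0.149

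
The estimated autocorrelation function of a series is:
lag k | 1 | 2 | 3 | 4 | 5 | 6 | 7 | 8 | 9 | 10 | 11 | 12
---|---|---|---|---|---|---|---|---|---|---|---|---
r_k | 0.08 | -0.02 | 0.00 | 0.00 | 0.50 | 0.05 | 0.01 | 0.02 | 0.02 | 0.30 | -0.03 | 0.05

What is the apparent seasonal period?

5

The largest autocorrelation is r_5 = 0.50, with a weaker echo at lag 10 (0.30); the remaining lags stay at or below 0.08.
The dominant spike at lag 5 indicates a seasonal period of 5.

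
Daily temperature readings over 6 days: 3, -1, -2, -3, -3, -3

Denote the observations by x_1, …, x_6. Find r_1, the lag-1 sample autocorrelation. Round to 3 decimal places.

0.264

Mean x̄ = (3 − 1 − 2 − 3 − 3 − 3)/6 = -1.5000
Deviations from mean: 4.5000, 0.5000, -0.5000, -1.5000, -1.5000, -1.5000
Σ(x_t−x̄)(x_{t+1}−x̄) = (2.2500) + (-0.2500) + (0.7500) + (2.2500) + (2.2500) = 7.2500
Denominator Σ(x_t−x̄)² = 27.5000
r_1 = 7.2500 / 27.5000 = 0.264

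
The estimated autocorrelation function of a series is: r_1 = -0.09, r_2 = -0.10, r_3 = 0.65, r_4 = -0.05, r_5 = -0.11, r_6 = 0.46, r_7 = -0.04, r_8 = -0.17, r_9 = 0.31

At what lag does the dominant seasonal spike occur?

The largest autocorrelation is r_3 = 0.65, with weaker echoes at lags 6 (0.46) and 9 (0.31); the remaining lags stay at or below -0.04.
The dominant spike at lag 3 indicates a seasonal period of 3.

3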